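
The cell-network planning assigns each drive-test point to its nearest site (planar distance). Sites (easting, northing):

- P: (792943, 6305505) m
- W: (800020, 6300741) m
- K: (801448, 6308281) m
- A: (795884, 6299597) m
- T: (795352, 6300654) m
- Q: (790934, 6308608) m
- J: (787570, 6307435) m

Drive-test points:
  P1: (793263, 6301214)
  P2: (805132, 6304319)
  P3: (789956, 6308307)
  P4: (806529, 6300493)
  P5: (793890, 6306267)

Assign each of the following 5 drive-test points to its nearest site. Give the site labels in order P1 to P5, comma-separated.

P1 → T (d²=4677521.00)
P2 → K (d²=29269300.00)
P3 → Q (d²=1047085.00)
P4 → W (d²=42428585.00)
P5 → P (d²=1477453.00)

T, K, Q, W, P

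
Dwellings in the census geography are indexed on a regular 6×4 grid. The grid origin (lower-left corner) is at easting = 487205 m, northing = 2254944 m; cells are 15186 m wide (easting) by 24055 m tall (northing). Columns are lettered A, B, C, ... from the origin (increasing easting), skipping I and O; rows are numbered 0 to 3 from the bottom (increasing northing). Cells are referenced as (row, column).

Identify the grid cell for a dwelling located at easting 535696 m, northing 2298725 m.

(1, D)

Column index: ⌊(535696 − 487205) / 15186⌋ = ⌊3.193⌋ = 3 → column D
Row offset from origin: ⌊(2298725 − 2254944) / 24055⌋ = ⌊1.820⌋ = 1 → row 1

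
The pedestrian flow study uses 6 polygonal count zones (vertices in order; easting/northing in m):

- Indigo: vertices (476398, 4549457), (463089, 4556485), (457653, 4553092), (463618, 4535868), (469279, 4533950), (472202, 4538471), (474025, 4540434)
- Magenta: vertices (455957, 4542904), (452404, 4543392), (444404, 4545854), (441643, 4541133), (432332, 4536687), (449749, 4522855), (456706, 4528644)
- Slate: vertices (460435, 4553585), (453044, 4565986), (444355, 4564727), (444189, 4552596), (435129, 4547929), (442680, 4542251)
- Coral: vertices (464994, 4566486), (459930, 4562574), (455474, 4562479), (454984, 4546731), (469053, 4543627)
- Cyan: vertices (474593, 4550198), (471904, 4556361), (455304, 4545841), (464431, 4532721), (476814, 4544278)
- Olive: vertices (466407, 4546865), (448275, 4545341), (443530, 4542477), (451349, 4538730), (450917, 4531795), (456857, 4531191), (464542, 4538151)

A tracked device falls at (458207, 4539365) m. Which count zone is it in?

Cast a ray rightward from (458207, 4539365). For each polygon, the edges (by vertex number in listed order) whose endpoints lie on opposite sides of northing = 4539365, where each meets that height, and whether that is right or left of the point:
Indigo: 3–4 at easting≈462406.9 (right), 6–7 at easting≈473032.2 (right) → 2 crossings.
Magenta: 4–5 at easting≈437940.4 (left), 7–1 at easting≈456142.9 (left) → 0 crossings.
Slate: no edge straddles that height → 0 crossings.
Coral: no edge straddles that height → 0 crossings.
Cyan: 3–4 at easting≈459809.1 (right), 4–5 at easting≈471549.9 (right) → 2 crossings.
Olive: 3–4 at easting≈450023.9 (left), 7–1 at easting≈464801.8 (right) → 1 crossing.
Only Olive has an odd count, so the point is inside Olive.

Olive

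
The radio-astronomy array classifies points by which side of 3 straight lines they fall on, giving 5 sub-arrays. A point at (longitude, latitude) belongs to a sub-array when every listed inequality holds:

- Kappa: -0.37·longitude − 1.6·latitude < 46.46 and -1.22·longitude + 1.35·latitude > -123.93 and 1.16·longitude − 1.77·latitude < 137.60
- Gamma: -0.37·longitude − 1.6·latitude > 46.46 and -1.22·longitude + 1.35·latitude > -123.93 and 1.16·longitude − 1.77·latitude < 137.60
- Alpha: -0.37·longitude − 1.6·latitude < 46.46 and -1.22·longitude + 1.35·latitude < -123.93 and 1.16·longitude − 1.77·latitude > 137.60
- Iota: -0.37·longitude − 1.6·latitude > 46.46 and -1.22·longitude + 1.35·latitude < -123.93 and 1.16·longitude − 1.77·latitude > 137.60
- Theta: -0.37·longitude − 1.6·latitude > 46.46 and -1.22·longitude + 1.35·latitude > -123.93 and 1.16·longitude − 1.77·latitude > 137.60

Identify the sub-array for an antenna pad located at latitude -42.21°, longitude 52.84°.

Gamma

-0.37·52.84 − 1.6·-42.21 = 47.985, which is > 46.46
-1.22·52.84 + 1.35·-42.21 = -121.448, which is > -123.93
1.16·52.84 − 1.77·-42.21 = 136.006, which is < 137.60
This sign pattern matches Gamma.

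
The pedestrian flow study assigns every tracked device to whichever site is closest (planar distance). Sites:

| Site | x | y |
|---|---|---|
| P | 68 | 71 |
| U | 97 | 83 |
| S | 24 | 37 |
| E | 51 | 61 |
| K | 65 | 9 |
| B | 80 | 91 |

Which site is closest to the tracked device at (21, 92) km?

E

Squared distances to each site:
P: 2650.000; U: 5857.000; S: 3034.000; E: 1861.000; K: 8825.000; B: 3482.000.
Minimum at E.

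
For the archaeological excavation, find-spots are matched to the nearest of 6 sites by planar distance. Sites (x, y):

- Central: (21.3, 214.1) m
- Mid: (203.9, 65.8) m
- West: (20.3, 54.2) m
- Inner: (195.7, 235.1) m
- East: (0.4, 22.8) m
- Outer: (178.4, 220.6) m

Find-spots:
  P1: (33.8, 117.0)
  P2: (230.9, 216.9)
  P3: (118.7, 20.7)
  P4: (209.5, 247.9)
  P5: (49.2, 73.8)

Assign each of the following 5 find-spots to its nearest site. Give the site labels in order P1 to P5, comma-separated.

West, Inner, Mid, Inner, West

P1 → West (d²=4126.09)
P2 → Inner (d²=1570.28)
P3 → Mid (d²=9293.05)
P4 → Inner (d²=354.28)
P5 → West (d²=1219.37)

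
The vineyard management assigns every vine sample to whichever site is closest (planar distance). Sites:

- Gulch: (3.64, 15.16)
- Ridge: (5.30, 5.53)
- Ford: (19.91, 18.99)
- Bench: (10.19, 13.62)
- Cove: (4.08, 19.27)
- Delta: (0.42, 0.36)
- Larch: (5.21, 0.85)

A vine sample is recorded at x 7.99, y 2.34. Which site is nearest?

Squared distances to each site:
Gulch: 183.275; Ridge: 17.412; Ford: 419.309; Bench: 132.078; Cove: 301.913; Delta: 61.225; Larch: 9.949.
Minimum at Larch.

Larch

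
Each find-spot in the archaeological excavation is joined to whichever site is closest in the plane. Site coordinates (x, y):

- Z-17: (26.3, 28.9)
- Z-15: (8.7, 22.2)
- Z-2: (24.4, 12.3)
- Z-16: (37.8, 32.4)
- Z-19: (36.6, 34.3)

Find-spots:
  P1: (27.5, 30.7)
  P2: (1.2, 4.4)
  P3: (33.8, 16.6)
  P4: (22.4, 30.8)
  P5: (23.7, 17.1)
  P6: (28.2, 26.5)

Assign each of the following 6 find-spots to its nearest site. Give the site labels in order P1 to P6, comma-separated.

P1 → Z-17 (d²=4.68)
P2 → Z-15 (d²=373.09)
P3 → Z-2 (d²=106.85)
P4 → Z-17 (d²=18.82)
P5 → Z-2 (d²=23.53)
P6 → Z-17 (d²=9.37)

Z-17, Z-15, Z-2, Z-17, Z-2, Z-17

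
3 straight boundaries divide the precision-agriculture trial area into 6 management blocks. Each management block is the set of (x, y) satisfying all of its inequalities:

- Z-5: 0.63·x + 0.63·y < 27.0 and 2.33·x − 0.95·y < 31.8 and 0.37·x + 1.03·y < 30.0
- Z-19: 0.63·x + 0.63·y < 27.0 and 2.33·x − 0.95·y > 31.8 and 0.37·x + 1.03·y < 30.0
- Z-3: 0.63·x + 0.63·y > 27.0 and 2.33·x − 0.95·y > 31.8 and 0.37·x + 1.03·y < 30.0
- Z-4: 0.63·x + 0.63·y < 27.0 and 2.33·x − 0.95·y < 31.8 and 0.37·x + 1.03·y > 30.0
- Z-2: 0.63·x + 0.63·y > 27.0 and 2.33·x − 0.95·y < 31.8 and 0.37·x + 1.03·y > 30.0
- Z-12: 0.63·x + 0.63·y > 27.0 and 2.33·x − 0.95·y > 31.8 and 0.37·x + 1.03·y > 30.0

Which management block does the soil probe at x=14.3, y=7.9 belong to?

0.63·14.3 + 0.63·7.9 = 13.986, which is < 27.0
2.33·14.3 − 0.95·7.9 = 25.814, which is < 31.8
0.37·14.3 + 1.03·7.9 = 13.428, which is < 30.0
This sign pattern matches Z-5.

Z-5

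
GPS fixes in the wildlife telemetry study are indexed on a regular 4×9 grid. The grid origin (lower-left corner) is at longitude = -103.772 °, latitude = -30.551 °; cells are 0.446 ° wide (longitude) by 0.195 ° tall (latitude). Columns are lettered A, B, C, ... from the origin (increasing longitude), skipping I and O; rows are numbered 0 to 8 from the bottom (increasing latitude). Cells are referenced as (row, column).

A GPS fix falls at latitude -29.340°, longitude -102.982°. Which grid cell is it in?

Column index: ⌊(-102.982 − -103.772) / 0.446⌋ = ⌊1.771⌋ = 1 → column B
Row offset from origin: ⌊(-29.340 − -30.551) / 0.195⌋ = ⌊6.210⌋ = 6 → row 6

(6, B)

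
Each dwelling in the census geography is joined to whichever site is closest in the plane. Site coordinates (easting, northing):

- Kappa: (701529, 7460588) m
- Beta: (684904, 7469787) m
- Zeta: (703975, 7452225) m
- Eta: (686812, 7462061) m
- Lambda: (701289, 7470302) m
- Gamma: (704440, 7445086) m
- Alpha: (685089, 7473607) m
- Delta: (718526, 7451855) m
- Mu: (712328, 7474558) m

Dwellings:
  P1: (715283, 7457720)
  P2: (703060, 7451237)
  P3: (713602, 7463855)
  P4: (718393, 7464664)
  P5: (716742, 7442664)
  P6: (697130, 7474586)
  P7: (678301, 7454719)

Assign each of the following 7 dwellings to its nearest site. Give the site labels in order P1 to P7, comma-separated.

Delta, Zeta, Mu, Mu, Delta, Lambda, Eta

P1 → Delta (d²=44915274.00)
P2 → Zeta (d²=1813369.00)
P3 → Mu (d²=116177285.00)
P4 → Mu (d²=134675461.00)
P5 → Delta (d²=87657137.00)
P6 → Lambda (d²=35649937.00)
P7 → Eta (d²=126342085.00)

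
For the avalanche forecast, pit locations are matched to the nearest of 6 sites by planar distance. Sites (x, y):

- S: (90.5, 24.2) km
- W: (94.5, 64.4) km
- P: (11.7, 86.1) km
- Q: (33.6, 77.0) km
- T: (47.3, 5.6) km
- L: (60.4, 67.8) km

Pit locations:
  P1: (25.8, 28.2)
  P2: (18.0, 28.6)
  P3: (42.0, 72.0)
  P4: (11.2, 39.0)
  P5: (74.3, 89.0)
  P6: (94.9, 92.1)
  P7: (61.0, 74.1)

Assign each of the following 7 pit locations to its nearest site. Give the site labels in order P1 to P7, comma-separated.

P1 → T (d²=973.01)
P2 → T (d²=1387.49)
P3 → Q (d²=95.56)
P4 → Q (d²=1945.76)
P5 → L (d²=642.65)
P6 → W (d²=767.45)
P7 → L (d²=40.05)

T, T, Q, Q, L, W, L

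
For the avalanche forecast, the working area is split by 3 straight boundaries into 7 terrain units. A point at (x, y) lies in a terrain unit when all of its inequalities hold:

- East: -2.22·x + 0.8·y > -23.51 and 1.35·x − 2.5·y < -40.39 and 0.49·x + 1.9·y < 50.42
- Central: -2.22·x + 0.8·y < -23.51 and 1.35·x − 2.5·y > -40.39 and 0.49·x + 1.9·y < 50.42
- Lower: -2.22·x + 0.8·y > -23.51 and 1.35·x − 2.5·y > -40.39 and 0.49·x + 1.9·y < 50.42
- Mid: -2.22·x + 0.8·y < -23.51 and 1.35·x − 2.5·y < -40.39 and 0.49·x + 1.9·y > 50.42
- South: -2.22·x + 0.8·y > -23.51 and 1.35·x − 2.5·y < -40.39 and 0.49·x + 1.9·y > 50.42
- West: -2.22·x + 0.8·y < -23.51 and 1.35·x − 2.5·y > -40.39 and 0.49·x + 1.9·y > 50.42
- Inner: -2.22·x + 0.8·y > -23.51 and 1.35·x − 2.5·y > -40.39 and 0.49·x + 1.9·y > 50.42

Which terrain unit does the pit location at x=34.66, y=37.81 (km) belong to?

Mid

-2.22·34.66 + 0.8·37.81 = -46.697, which is < -23.51
1.35·34.66 − 2.5·37.81 = -47.734, which is < -40.39
0.49·34.66 + 1.9·37.81 = 88.822, which is > 50.42
This sign pattern matches Mid.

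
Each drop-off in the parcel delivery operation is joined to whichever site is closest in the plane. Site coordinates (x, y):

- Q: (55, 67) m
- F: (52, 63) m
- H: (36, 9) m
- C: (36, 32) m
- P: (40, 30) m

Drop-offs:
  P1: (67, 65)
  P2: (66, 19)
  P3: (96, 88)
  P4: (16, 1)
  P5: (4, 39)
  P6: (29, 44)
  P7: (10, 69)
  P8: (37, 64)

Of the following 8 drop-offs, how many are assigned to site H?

1

P1 → Q
P2 → P
P3 → Q
P4 → H
P5 → C
P6 → C
P7 → F
P8 → F
1 of the 8 goes to H.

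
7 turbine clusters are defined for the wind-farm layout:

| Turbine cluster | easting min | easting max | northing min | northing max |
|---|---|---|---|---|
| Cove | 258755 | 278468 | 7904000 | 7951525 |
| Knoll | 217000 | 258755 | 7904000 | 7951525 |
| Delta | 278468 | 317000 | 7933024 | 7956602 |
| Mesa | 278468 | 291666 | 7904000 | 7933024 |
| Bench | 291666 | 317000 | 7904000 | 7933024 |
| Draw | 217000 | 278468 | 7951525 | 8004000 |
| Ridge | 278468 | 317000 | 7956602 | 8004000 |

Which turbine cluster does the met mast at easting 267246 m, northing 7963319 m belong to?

Draw

The point has easting = 267246 and northing = 7963319.
Only Draw satisfies 217000 ≤ easting ≤ 278468 and 7951525 ≤ northing ≤ 8004000.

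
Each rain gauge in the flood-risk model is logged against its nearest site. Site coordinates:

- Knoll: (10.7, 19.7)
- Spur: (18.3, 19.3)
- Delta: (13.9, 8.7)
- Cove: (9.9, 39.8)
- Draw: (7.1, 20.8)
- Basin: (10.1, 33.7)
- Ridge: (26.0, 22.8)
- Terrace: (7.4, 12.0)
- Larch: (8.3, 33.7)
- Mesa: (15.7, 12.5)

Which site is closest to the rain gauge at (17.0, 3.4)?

Squared distances to each site:
Knoll: 305.380; Spur: 254.500; Delta: 37.700; Cove: 1375.370; Draw: 400.770; Basin: 965.700; Ridge: 457.360; Terrace: 166.120; Larch: 993.780; Mesa: 84.500.
Minimum at Delta.

Delta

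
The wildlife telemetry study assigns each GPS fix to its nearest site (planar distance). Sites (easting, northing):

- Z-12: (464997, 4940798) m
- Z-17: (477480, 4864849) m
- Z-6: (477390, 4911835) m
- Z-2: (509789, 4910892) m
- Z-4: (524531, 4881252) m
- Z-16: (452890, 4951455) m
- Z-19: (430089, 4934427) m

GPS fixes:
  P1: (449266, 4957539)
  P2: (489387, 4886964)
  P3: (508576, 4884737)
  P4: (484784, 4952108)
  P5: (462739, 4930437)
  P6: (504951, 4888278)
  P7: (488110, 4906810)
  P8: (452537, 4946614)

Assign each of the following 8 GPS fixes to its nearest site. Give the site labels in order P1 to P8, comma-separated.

P1 → Z-16 (d²=50148432.00)
P2 → Z-17 (d²=630849874.00)
P3 → Z-4 (d²=266707250.00)
P4 → Z-12 (d²=519441469.00)
P5 → Z-12 (d²=112448885.00)
P6 → Z-4 (d²=432741076.00)
P7 → Z-6 (d²=140169025.00)
P8 → Z-16 (d²=23559890.00)

Z-16, Z-17, Z-4, Z-12, Z-12, Z-4, Z-6, Z-16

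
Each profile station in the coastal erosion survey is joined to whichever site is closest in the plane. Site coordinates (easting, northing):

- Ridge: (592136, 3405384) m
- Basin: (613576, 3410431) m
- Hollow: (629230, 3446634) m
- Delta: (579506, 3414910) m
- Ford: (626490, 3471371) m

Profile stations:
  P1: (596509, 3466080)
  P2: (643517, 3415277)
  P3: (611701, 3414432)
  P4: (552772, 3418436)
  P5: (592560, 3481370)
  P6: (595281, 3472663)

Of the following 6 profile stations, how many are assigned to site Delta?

P1 → Ford
P2 → Basin
P3 → Basin
P4 → Delta
P5 → Ford
P6 → Ford
1 of the 6 goes to Delta.

1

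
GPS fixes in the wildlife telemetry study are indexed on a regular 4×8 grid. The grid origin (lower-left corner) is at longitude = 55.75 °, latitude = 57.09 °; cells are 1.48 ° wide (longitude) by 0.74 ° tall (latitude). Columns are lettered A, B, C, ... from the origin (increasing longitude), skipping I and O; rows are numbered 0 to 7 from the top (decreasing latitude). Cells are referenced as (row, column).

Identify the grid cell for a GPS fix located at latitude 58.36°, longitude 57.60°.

(6, B)

Column index: ⌊(57.60 − 55.75) / 1.48⌋ = ⌊1.250⌋ = 1 → column B
Row offset from origin: ⌊(58.36 − 57.09) / 0.74⌋ = ⌊1.716⌋ = 1 → row 6 (counted from top)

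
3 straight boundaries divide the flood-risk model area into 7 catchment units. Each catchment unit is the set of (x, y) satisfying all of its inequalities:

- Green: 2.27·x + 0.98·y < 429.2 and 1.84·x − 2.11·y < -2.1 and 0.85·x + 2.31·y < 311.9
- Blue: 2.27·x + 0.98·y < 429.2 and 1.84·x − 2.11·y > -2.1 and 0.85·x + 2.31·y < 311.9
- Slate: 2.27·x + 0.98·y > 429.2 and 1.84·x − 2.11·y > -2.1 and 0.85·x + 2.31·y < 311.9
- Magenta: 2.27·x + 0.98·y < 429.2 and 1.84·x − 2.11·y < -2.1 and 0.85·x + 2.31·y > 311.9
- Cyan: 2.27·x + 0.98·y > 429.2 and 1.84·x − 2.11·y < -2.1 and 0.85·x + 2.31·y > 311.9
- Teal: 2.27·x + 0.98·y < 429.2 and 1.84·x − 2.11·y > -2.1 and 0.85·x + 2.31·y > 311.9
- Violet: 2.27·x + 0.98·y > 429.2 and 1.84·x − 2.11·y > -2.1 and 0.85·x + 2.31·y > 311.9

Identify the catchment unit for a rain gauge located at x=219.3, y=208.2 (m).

Cyan

2.27·219.3 + 0.98·208.2 = 701.847, which is > 429.2
1.84·219.3 − 2.11·208.2 = -35.790, which is < -2.1
0.85·219.3 + 2.31·208.2 = 667.347, which is > 311.9
This sign pattern matches Cyan.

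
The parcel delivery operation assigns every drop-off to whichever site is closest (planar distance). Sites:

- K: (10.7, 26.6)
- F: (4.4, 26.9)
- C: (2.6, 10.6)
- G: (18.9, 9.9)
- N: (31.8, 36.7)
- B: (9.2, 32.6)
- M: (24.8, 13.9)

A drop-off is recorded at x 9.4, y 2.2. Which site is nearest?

C

Squared distances to each site:
K: 597.050; F: 635.090; C: 116.800; G: 149.540; N: 1692.010; B: 924.200; M: 374.050.
Minimum at C.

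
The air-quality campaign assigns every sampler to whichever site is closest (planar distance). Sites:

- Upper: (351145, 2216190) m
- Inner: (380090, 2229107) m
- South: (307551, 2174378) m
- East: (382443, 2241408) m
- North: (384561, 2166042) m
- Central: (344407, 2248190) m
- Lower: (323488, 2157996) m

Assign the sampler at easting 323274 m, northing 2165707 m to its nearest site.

Squared distances to each site:
Upper: 3325325930.000; Inner: 7247617856.000; South: 322398970.000; East: 9231611962.000; North: 3756208594.000; Central: 7250048978.000; Lower: 59505317.000.
Minimum at Lower.

Lower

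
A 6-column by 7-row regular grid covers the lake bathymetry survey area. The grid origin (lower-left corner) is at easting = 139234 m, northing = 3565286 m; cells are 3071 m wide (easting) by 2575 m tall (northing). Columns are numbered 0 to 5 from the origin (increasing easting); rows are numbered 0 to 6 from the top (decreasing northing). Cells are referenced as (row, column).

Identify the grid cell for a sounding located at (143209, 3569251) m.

(5, 1)

Column index: ⌊(143209 − 139234) / 3071⌋ = ⌊1.294⌋ = 1
Row offset from origin: ⌊(3569251 − 3565286) / 2575⌋ = ⌊1.540⌋ = 1 → row 5 (counted from top)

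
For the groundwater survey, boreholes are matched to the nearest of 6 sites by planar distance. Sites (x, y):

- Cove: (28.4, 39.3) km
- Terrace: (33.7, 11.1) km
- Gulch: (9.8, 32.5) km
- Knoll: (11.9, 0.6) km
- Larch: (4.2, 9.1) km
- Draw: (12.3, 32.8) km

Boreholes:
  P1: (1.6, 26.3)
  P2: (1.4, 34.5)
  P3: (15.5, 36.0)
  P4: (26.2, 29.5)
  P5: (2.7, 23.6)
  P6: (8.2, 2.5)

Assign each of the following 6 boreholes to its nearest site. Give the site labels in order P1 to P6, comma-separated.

Gulch, Gulch, Draw, Cove, Gulch, Knoll

P1 → Gulch (d²=105.68)
P2 → Gulch (d²=74.56)
P3 → Draw (d²=20.48)
P4 → Cove (d²=100.88)
P5 → Gulch (d²=129.62)
P6 → Knoll (d²=17.30)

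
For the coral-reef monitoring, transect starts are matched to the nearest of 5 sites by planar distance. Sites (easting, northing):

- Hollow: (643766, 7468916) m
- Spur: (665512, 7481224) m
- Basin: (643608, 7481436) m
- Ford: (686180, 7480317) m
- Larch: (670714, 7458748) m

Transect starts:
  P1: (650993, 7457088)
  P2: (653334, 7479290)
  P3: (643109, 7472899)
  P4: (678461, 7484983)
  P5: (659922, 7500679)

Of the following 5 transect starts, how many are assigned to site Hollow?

P1 → Hollow
P2 → Basin
P3 → Hollow
P4 → Ford
P5 → Spur
2 of the 5 go to Hollow.

2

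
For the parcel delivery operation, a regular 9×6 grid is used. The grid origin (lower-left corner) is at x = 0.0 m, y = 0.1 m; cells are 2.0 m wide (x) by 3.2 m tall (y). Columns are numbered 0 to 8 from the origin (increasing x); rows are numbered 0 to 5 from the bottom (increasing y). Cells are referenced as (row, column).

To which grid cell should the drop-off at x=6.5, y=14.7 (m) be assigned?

(4, 3)

Column index: ⌊(6.5 − 0.0) / 2.0⌋ = ⌊3.250⌋ = 3
Row offset from origin: ⌊(14.7 − 0.1) / 3.2⌋ = ⌊4.562⌋ = 4 → row 4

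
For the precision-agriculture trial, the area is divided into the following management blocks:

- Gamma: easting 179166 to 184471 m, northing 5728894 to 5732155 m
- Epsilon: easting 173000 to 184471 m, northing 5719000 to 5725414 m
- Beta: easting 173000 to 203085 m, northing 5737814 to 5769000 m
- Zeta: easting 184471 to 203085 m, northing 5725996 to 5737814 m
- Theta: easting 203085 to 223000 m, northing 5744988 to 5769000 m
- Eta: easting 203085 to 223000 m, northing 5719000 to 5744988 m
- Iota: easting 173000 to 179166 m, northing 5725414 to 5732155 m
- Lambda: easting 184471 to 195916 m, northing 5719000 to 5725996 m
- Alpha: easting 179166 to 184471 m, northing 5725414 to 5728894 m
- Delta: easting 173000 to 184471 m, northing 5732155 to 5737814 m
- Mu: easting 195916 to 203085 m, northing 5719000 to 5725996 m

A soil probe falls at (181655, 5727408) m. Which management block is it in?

The point has easting = 181655 and northing = 5727408.
Only Alpha satisfies 179166 ≤ easting ≤ 184471 and 5725414 ≤ northing ≤ 5728894.

Alpha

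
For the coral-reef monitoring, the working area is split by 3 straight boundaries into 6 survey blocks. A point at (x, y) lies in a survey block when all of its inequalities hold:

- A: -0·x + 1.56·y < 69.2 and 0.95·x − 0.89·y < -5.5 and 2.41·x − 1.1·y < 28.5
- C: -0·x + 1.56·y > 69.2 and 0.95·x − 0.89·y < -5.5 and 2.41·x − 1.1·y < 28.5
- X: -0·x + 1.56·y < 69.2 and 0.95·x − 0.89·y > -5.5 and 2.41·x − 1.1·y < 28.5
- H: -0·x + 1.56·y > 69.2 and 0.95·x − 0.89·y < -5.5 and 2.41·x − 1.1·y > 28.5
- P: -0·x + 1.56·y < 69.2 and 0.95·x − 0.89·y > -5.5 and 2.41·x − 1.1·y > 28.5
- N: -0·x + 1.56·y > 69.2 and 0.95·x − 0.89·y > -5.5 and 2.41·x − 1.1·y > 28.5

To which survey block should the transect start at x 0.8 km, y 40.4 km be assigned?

-0·0.8 + 1.56·40.4 = 63.024, which is < 69.2
0.95·0.8 − 0.89·40.4 = -35.196, which is < -5.5
2.41·0.8 − 1.1·40.4 = -42.512, which is < 28.5
This sign pattern matches A.

A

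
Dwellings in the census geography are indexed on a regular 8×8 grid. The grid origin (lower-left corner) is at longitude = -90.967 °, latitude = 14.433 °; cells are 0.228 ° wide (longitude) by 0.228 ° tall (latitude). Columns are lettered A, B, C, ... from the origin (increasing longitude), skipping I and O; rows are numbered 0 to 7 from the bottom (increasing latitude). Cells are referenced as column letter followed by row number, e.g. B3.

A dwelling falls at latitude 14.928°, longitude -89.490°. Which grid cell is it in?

Column index: ⌊(-89.490 − -90.967) / 0.228⌋ = ⌊6.478⌋ = 6 → column G
Row offset from origin: ⌊(14.928 − 14.433) / 0.228⌋ = ⌊2.171⌋ = 2 → row 2

G2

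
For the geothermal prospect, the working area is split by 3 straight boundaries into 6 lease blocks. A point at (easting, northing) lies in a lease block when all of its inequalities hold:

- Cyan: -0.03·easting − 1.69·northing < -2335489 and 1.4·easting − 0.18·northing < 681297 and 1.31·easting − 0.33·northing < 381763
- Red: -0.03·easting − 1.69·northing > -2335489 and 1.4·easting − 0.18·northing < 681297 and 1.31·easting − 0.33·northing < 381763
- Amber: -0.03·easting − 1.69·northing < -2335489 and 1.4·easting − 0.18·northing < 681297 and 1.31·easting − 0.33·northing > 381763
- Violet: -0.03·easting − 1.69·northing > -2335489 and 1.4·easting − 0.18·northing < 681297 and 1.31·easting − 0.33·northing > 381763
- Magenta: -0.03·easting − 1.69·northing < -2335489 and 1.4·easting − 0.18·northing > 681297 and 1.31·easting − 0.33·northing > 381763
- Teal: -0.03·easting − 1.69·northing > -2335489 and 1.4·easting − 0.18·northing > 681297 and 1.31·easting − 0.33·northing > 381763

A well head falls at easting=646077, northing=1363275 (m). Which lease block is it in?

Violet

-0.03·646077 − 1.69·1363275 = -2323317.060, which is > -2335489
1.4·646077 − 0.18·1363275 = 659118.300, which is < 681297
1.31·646077 − 0.33·1363275 = 396480.120, which is > 381763
This sign pattern matches Violet.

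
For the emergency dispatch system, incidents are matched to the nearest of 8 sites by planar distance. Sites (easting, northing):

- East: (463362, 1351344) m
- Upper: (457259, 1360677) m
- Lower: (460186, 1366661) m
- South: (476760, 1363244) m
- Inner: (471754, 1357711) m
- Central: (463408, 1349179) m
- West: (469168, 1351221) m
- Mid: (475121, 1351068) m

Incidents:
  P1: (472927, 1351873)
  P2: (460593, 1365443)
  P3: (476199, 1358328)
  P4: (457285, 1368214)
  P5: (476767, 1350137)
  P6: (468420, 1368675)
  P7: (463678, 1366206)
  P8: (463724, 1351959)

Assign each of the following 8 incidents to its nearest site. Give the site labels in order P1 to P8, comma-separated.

P1 → Mid (d²=5461661.00)
P2 → Lower (d²=1649173.00)
P3 → Inner (d²=20138714.00)
P4 → Lower (d²=10827610.00)
P5 → Mid (d²=3576077.00)
P6 → Lower (d²=71854952.00)
P7 → Lower (d²=12401089.00)
P8 → East (d²=509269.00)

Mid, Lower, Inner, Lower, Mid, Lower, Lower, East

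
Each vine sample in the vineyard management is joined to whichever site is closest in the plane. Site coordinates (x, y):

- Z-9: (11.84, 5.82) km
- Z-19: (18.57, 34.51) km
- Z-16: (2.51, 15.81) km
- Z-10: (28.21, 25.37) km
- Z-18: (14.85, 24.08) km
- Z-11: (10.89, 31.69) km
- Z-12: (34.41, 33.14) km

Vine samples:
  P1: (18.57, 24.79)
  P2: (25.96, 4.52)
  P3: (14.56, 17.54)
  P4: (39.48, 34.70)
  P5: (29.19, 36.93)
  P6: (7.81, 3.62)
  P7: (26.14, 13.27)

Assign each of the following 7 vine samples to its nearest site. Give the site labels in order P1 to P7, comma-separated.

Z-18, Z-9, Z-18, Z-12, Z-12, Z-9, Z-10

P1 → Z-18 (d²=14.34)
P2 → Z-9 (d²=201.06)
P3 → Z-18 (d²=42.86)
P4 → Z-12 (d²=28.14)
P5 → Z-12 (d²=41.61)
P6 → Z-9 (d²=21.08)
P7 → Z-10 (d²=150.69)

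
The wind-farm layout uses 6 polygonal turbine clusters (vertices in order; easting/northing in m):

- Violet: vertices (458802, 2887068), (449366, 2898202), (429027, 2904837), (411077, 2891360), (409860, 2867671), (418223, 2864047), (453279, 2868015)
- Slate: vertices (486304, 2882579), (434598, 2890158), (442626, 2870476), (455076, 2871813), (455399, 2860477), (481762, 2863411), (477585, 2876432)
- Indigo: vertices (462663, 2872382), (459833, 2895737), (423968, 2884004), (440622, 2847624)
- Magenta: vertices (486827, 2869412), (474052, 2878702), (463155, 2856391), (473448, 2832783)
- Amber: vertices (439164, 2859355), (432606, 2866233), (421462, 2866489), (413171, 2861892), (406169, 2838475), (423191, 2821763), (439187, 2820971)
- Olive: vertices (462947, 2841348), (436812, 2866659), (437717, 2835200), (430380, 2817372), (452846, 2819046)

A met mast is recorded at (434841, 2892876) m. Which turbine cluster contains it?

Violet

Cast a ray rightward from (434841, 2892876). For each polygon, the edges (by vertex number in listed order) whose endpoints lie on opposite sides of northing = 2892876, where each meets that height, and whether that is right or left of the point:
Violet: 1–2 at easting≈453879.8 (right), 3–4 at easting≈413096.2 (left) → 1 crossing.
Slate: no edge straddles that height → 0 crossings.
Indigo: 1–2 at easting≈460179.7 (right), 2–3 at easting≈451087.6 (right) → 2 crossings.
Magenta: no edge straddles that height → 0 crossings.
Amber: no edge straddles that height → 0 crossings.
Olive: no edge straddles that height → 0 crossings.
Only Violet has an odd count, so the point is inside Violet.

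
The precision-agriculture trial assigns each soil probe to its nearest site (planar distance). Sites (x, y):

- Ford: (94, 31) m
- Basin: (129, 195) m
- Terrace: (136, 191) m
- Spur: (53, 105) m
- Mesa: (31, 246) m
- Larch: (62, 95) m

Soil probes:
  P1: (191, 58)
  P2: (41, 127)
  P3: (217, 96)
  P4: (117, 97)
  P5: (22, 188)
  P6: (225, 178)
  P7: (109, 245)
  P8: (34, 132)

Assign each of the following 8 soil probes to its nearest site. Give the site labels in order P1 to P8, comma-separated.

P1 → Ford (d²=10138.00)
P2 → Spur (d²=628.00)
P3 → Terrace (d²=15586.00)
P4 → Larch (d²=3029.00)
P5 → Mesa (d²=3445.00)
P6 → Terrace (d²=8090.00)
P7 → Basin (d²=2900.00)
P8 → Spur (d²=1090.00)

Ford, Spur, Terrace, Larch, Mesa, Terrace, Basin, Spur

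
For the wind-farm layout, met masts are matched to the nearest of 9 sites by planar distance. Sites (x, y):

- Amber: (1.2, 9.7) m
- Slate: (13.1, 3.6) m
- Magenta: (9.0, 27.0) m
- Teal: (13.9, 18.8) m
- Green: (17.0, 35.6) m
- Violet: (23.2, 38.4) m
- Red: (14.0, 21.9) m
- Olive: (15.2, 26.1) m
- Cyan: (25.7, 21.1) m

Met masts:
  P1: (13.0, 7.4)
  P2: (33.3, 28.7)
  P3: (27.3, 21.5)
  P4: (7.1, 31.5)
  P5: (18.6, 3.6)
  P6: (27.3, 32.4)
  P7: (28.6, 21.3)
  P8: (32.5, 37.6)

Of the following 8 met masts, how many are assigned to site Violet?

2

P1 → Slate
P2 → Cyan
P3 → Cyan
P4 → Magenta
P5 → Slate
P6 → Violet
P7 → Cyan
P8 → Violet
2 of the 8 go to Violet.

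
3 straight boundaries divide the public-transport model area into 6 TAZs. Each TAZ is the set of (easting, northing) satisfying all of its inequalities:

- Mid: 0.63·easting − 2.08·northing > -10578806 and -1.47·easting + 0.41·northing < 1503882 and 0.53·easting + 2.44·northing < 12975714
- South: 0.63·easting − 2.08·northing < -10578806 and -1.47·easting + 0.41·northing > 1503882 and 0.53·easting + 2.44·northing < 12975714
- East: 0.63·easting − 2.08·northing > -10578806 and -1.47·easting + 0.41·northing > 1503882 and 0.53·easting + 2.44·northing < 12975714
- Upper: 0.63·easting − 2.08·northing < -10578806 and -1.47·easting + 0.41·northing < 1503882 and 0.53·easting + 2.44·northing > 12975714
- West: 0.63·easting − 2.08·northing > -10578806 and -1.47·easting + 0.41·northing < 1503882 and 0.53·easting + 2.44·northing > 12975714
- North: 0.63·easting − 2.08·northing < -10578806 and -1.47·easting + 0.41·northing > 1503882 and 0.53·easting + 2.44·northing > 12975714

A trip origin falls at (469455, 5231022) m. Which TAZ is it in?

Upper

0.63·469455 − 2.08·5231022 = -10584769.110, which is < -10578806
-1.47·469455 + 0.41·5231022 = 1454620.170, which is < 1503882
0.53·469455 + 2.44·5231022 = 13012504.830, which is > 12975714
This sign pattern matches Upper.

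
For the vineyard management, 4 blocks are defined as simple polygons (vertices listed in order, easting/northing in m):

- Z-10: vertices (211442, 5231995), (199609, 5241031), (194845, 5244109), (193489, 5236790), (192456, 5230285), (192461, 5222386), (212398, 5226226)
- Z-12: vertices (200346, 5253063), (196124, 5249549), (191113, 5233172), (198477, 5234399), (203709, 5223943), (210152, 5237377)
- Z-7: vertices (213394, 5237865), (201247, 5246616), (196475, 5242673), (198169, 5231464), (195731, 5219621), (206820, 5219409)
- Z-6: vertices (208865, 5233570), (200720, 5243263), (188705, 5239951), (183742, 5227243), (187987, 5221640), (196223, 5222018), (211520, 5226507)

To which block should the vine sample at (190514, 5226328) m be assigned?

Cast a ray rightward from (190514, 5226328). For each polygon, the edges (by vertex number in listed order) whose endpoints lie on opposite sides of northing = 5226328, where each meets that height, and whether that is right or left of the point:
Z-10: 5–6 at easting≈192458.5 (right), 7–1 at easting≈212381.1 (right) → 2 crossings.
Z-12: 4–5 at easting≈202515.6 (right), 5–6 at easting≈204852.9 (right) → 2 crossings.
Z-7: 4–5 at easting≈197111.7 (right), 6–1 at easting≈209284.5 (right) → 2 crossings.
Z-6: 4–5 at easting≈184435.2 (left), 6–7 at easting≈210910.0 (right) → 1 crossing.
Only Z-6 has an odd count, so the point is inside Z-6.

Z-6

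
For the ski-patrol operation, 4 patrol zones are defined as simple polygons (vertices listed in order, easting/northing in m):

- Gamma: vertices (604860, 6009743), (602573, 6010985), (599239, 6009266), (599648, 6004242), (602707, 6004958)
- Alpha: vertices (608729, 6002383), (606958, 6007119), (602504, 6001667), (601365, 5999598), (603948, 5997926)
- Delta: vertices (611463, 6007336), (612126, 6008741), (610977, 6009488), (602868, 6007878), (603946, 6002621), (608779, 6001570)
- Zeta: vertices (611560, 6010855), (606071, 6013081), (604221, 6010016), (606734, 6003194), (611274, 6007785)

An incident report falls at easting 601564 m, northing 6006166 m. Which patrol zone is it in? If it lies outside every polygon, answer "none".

Gamma

Cast a ray rightward from (601564, 6006166). For each polygon, the edges (by vertex number in listed order) whose endpoints lie on opposite sides of northing = 6006166, where each meets that height, and whether that is right or left of the point:
Gamma: 3–4 at easting≈599491.4 (left), 5–1 at easting≈603250.5 (right) → 1 crossing.
Alpha: 1–2 at easting≈607314.4 (right), 2–3 at easting≈606179.4 (right) → 2 crossings.
Delta: 4–5 at easting≈603219.1 (right), 6–1 at easting≈610918.4 (right) → 2 crossings.
Zeta: 3–4 at easting≈605639.2 (right), 4–5 at easting≈609673.0 (right) → 2 crossings.
Only Gamma has an odd count, so the point is inside Gamma.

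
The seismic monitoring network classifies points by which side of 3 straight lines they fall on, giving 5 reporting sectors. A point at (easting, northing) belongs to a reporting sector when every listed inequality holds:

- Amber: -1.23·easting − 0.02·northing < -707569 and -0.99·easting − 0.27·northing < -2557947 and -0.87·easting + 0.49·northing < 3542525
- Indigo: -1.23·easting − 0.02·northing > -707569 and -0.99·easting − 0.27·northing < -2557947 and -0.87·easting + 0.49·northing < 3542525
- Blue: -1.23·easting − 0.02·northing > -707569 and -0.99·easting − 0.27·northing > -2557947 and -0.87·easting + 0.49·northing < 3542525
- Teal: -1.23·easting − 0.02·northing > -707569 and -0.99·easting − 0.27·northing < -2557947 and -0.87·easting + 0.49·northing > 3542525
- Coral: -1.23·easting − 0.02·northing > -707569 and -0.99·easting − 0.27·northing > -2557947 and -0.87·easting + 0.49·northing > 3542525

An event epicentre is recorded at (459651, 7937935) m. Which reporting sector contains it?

Amber

-1.23·459651 − 0.02·7937935 = -724129.430, which is < -707569
-0.99·459651 − 0.27·7937935 = -2598296.940, which is < -2557947
-0.87·459651 + 0.49·7937935 = 3489691.780, which is < 3542525
This sign pattern matches Amber.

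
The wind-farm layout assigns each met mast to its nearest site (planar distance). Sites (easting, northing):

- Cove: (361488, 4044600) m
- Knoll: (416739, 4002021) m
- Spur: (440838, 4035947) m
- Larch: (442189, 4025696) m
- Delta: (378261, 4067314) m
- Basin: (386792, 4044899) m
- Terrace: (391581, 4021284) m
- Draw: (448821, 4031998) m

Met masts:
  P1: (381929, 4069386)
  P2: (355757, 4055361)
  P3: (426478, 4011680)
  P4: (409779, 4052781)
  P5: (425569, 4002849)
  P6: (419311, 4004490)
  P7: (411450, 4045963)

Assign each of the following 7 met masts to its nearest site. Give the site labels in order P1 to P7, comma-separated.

P1 → Delta (d²=17747408.00)
P2 → Cove (d²=148643482.00)
P3 → Knoll (d²=188144402.00)
P4 → Basin (d²=590528093.00)
P5 → Knoll (d²=78654484.00)
P6 → Knoll (d²=12711145.00)
P7 → Basin (d²=609149060.00)

Delta, Cove, Knoll, Basin, Knoll, Knoll, Basin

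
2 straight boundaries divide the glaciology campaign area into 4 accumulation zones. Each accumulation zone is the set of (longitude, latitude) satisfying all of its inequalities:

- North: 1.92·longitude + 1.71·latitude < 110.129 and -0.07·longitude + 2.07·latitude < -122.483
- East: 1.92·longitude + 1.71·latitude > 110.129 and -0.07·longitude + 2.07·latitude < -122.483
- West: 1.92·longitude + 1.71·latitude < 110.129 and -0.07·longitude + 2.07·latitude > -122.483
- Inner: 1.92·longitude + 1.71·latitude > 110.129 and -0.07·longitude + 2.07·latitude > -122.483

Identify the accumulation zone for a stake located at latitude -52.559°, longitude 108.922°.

Inner

1.92·108.922 + 1.71·-52.559 = 119.254, which is > 110.129
-0.07·108.922 + 2.07·-52.559 = -116.422, which is > -122.483
This sign pattern matches Inner.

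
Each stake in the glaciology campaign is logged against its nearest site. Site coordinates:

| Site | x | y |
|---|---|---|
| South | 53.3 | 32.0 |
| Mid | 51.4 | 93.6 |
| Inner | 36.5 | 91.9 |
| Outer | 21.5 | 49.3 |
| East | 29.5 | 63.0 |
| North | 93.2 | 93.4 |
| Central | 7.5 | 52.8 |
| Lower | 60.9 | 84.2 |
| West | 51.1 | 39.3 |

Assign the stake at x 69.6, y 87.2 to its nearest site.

Lower

Squared distances to each site:
South: 3312.730; Mid: 372.200; Inner: 1117.700; Outer: 3750.020; East: 2193.650; North: 595.400; Central: 5039.770; Lower: 84.690; West: 2636.660.
Minimum at Lower.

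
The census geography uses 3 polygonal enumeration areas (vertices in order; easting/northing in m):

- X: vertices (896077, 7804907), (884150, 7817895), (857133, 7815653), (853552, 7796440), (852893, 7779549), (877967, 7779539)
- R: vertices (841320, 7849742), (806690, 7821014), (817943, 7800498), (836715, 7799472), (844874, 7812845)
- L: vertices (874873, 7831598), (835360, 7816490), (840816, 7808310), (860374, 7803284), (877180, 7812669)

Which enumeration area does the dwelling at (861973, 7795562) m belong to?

X

Cast a ray rightward from (861973, 7795562). For each polygon, the edges (by vertex number in listed order) whose endpoints lie on opposite sides of northing = 7795562, where each meets that height, and whether that is right or left of the point:
X: 4–5 at easting≈853517.7 (left), 6–1 at easting≈889405.7 (right) → 1 crossing.
R: no edge straddles that height → 0 crossings.
L: no edge straddles that height → 0 crossings.
Only X has an odd count, so the point is inside X.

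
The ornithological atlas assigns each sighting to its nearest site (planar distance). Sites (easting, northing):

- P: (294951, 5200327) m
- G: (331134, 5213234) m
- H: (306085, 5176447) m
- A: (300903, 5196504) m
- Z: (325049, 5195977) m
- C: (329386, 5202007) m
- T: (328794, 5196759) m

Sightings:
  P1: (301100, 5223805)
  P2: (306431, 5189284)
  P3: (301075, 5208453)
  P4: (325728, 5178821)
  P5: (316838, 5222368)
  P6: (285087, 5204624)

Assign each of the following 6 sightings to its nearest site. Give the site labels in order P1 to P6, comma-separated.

P, A, P, Z, G, P

P1 → P (d²=589026685.00)
P2 → A (d²=82687184.00)
P3 → P (d²=103535252.00)
P4 → Z (d²=294789377.00)
P5 → G (d²=287805572.00)
P6 → P (d²=115762705.00)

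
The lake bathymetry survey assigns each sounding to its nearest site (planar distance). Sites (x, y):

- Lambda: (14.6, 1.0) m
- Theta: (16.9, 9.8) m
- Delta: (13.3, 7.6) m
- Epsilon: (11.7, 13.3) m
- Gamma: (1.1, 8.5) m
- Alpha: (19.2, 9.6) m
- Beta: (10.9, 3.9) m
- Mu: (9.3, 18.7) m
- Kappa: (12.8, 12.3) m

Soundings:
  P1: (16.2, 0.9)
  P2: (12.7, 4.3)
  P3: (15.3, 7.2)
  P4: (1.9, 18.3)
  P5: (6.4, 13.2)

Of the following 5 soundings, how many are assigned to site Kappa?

P1 → Lambda
P2 → Beta
P3 → Delta
P4 → Mu
P5 → Epsilon
0 of the 5 go to Kappa.

0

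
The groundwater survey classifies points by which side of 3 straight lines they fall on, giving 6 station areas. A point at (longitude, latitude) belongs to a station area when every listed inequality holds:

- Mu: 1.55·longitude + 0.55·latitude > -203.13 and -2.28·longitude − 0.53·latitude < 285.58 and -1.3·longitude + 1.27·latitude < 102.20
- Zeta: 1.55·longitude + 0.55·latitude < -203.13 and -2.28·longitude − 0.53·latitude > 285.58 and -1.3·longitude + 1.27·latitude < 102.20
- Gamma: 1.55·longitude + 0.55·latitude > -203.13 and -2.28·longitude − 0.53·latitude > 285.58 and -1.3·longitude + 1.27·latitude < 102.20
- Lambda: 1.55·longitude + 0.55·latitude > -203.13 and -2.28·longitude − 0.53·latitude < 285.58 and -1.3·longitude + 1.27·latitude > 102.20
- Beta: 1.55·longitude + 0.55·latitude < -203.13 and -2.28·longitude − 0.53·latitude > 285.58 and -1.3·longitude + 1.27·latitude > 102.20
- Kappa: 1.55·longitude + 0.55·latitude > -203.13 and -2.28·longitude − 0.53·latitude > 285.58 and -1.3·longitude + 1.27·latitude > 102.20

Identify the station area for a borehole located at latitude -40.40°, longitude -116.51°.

1.55·-116.51 + 0.55·-40.40 = -202.811, which is > -203.13
-2.28·-116.51 − 0.53·-40.40 = 287.055, which is > 285.58
-1.3·-116.51 + 1.27·-40.40 = 100.155, which is < 102.20
This sign pattern matches Gamma.

Gamma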